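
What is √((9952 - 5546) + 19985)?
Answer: √24391 ≈ 156.18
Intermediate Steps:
√((9952 - 5546) + 19985) = √(4406 + 19985) = √24391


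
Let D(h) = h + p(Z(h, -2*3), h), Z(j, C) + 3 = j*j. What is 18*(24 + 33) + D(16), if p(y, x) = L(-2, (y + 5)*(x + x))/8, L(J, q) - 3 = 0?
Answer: 8339/8 ≈ 1042.4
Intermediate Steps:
Z(j, C) = -3 + j² (Z(j, C) = -3 + j*j = -3 + j²)
L(J, q) = 3 (L(J, q) = 3 + 0 = 3)
p(y, x) = 3/8
D(h) = 3/8 + h (D(h) = h + 3/8 = 3/8 + h)
18*(24 + 33) + D(16) = 18*(24 + 33) + (3/8 + 16) = 18*57 + 131/8 = 1026 + 131/8 = 8339/8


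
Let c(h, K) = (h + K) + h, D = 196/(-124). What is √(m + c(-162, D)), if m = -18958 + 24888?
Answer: √5385847/31 ≈ 74.863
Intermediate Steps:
m = 5930
D = -49/31 (D = 196*(-1/124) = -49/31 ≈ -1.5806)
c(h, K) = K + 2*h (c(h, K) = (K + h) + h = K + 2*h)
√(m + c(-162, D)) = √(5930 + (-49/31 + 2*(-162))) = √(5930 + (-49/31 - 324)) = √(5930 - 10093/31) = √(173737/31) = √5385847/31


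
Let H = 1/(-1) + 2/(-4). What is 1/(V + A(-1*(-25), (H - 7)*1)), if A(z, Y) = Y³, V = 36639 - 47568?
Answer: -8/92345 ≈ -8.6632e-5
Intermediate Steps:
H = -3/2 (H = 1*(-1) + 2*(-¼) = -1 - ½ = -3/2 ≈ -1.5000)
V = -10929
1/(V + A(-1*(-25), (H - 7)*1)) = 1/(-10929 + ((-3/2 - 7)*1)³) = 1/(-10929 + (-17/2*1)³) = 1/(-10929 + (-17/2)³) = 1/(-10929 - 4913/8) = 1/(-92345/8) = -8/92345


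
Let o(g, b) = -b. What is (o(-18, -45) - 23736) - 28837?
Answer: -52528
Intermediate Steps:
(o(-18, -45) - 23736) - 28837 = (-1*(-45) - 23736) - 28837 = (45 - 23736) - 28837 = -23691 - 28837 = -52528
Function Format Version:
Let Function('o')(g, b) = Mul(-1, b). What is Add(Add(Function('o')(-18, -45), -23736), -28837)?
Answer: -52528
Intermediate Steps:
Add(Add(Function('o')(-18, -45), -23736), -28837) = Add(Add(Mul(-1, -45), -23736), -28837) = Add(Add(45, -23736), -28837) = Add(-23691, -28837) = -52528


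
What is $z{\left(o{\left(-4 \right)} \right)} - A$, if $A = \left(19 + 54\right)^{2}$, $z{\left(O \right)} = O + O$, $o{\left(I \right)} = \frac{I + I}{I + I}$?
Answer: $-5327$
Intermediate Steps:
$o{\left(I \right)} = 1$ ($o{\left(I \right)} = \frac{2 I}{2 I} = 2 I \frac{1}{2 I} = 1$)
$z{\left(O \right)} = 2 O$
$A = 5329$ ($A = 73^{2} = 5329$)
$z{\left(o{\left(-4 \right)} \right)} - A = 2 \cdot 1 - 5329 = 2 - 5329 = -5327$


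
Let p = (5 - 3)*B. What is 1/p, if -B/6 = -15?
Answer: 1/180 ≈ 0.0055556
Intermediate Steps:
B = 90 (B = -6*(-15) = 90)
p = 180 (p = (5 - 3)*90 = 2*90 = 180)
1/p = 1/180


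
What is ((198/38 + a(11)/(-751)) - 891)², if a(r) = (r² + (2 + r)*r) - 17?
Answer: 159871317624529/203604361 ≈ 7.8521e+5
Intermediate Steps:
a(r) = -17 + r² + r*(2 + r) (a(r) = (r² + r*(2 + r)) - 17 = -17 + r² + r*(2 + r))
((198/38 + a(11)/(-751)) - 891)² = ((198/38 + (-17 + 2*11 + 2*11²)/(-751)) - 891)² = ((198*(1/38) + (-17 + 22 + 2*121)*(-1/751)) - 891)² = ((99/19 + (-17 + 22 + 242)*(-1/751)) - 891)² = ((99/19 + 247*(-1/751)) - 891)² = ((99/19 - 247/751) - 891)² = (69656/14269 - 891)² = (-12644023/14269)² = 159871317624529/203604361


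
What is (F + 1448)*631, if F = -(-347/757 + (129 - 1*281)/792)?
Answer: 68505272200/74943 ≈ 9.1410e+5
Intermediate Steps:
F = 48736/74943 (F = -(-347*1/757 + (129 - 281)*(1/792)) = -(-347/757 - 152*1/792) = -(-347/757 - 19/99) = -1*(-48736/74943) = 48736/74943 ≈ 0.65031)
(F + 1448)*631 = (48736/74943 + 1448)*631 = (108566200/74943)*631 = 68505272200/74943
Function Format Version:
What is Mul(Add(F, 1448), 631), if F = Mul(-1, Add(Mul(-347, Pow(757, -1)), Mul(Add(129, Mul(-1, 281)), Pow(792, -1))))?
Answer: Rational(68505272200, 74943) ≈ 9.1410e+5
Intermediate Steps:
F = Rational(48736, 74943) (F = Mul(-1, Add(Mul(-347, Rational(1, 757)), Mul(Add(129, -281), Rational(1, 792)))) = Mul(-1, Add(Rational(-347, 757), Mul(-152, Rational(1, 792)))) = Mul(-1, Add(Rational(-347, 757), Rational(-19, 99))) = Mul(-1, Rational(-48736, 74943)) = Rational(48736, 74943) ≈ 0.65031)
Mul(Add(F, 1448), 631) = Mul(Add(Rational(48736, 74943), 1448), 631) = Mul(Rational(108566200, 74943), 631) = Rational(68505272200, 74943)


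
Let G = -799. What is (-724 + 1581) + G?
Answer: 58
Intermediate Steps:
(-724 + 1581) + G = (-724 + 1581) - 799 = 857 - 799 = 58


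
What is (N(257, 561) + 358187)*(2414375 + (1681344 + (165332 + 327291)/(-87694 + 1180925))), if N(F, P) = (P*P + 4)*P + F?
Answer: 792167516059798878328/1093231 ≈ 7.2461e+14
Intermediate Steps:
N(F, P) = F + P*(4 + P²) (N(F, P) = (P² + 4)*P + F = (4 + P²)*P + F = P*(4 + P²) + F = F + P*(4 + P²))
(N(257, 561) + 358187)*(2414375 + (1681344 + (165332 + 327291)/(-87694 + 1180925))) = ((257 + 561³ + 4*561) + 358187)*(2414375 + (1681344 + (165332 + 327291)/(-87694 + 1180925))) = ((257 + 176558481 + 2244) + 358187)*(2414375 + (1681344 + 492623/1093231)) = (176560982 + 358187)*(2414375 + (1681344 + 492623*(1/1093231))) = 176919169*(2414375 + (1681344 + 492623/1093231)) = 176919169*(2414375 + 1838097875087/1093231) = 176919169*(4477567470712/1093231) = 792167516059798878328/1093231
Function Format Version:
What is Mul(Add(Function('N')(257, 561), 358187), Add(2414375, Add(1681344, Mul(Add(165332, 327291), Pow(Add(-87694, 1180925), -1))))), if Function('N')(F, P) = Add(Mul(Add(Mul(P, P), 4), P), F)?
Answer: Rational(792167516059798878328, 1093231) ≈ 7.2461e+14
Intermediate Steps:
Function('N')(F, P) = Add(F, Mul(P, Add(4, Pow(P, 2)))) (Function('N')(F, P) = Add(Mul(Add(Pow(P, 2), 4), P), F) = Add(Mul(Add(4, Pow(P, 2)), P), F) = Add(Mul(P, Add(4, Pow(P, 2))), F) = Add(F, Mul(P, Add(4, Pow(P, 2)))))
Mul(Add(Function('N')(257, 561), 358187), Add(2414375, Add(1681344, Mul(Add(165332, 327291), Pow(Add(-87694, 1180925), -1))))) = Mul(Add(Add(257, Pow(561, 3), Mul(4, 561)), 358187), Add(2414375, Add(1681344, Mul(Add(165332, 327291), Pow(Add(-87694, 1180925), -1))))) = Mul(Add(Add(257, 176558481, 2244), 358187), Add(2414375, Add(1681344, Mul(492623, Pow(1093231, -1))))) = Mul(Add(176560982, 358187), Add(2414375, Add(1681344, Mul(492623, Rational(1, 1093231))))) = Mul(176919169, Add(2414375, Add(1681344, Rational(492623, 1093231)))) = Mul(176919169, Add(2414375, Rational(1838097875087, 1093231))) = Mul(176919169, Rational(4477567470712, 1093231)) = Rational(792167516059798878328, 1093231)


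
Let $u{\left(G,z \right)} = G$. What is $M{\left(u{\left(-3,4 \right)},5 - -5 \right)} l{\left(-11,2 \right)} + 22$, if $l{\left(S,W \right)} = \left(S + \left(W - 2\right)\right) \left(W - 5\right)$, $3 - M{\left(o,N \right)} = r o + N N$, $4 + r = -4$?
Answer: $-3971$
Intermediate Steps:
$r = -8$ ($r = -4 - 4 = -8$)
$M{\left(o,N \right)} = 3 - N^{2} + 8 o$ ($M{\left(o,N \right)} = 3 - \left(- 8 o + N N\right) = 3 - \left(- 8 o + N^{2}\right) = 3 - \left(N^{2} - 8 o\right) = 3 - N^{2} + 8 o$)
$l{\left(S,W \right)} = \left(-5 + W\right) \left(-2 + S + W\right)$ ($l{\left(S,W \right)} = \left(S + \left(-2 + W\right)\right) \left(-5 + W\right) = \left(-2 + S + W\right) \left(-5 + W\right) = \left(-5 + W\right) \left(-2 + S + W\right)$)
$M{\left(u{\left(-3,4 \right)},5 - -5 \right)} l{\left(-11,2 \right)} + 22 = \left(3 - \left(5 - -5\right)^{2} + 8 \left(-3\right)\right) \left(10 + 2^{2} - 14 - -55 - 22\right) + 22 = \left(3 - \left(5 + 5\right)^{2} - 24\right) \left(10 + 4 - 14 + 55 - 22\right) + 22 = \left(3 - 10^{2} - 24\right) 33 + 22 = \left(3 - 100 - 24\right) 33 + 22 = \left(-121\right) 33 + 22 = -3993 + 22 = -3971$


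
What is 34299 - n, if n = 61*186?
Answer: 22953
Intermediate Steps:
n = 11346
34299 - n = 34299 - 1*11346 = 34299 - 11346 = 22953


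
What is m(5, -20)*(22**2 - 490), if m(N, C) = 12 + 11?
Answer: -138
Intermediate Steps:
m(N, C) = 23
m(5, -20)*(22**2 - 490) = 23*(22**2 - 490) = 23*(484 - 490) = 23*(-6) = -138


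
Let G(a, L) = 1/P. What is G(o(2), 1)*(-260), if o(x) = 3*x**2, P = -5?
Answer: 52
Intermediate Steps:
G(a, L) = -1/5 (G(a, L) = 1/(-5) = -1/5)
G(o(2), 1)*(-260) = -1/5*(-260) = 52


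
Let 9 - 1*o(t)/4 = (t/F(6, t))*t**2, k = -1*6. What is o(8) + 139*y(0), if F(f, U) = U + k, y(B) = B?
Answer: -988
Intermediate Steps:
k = -6
F(f, U) = -6 + U (F(f, U) = U - 6 = -6 + U)
o(t) = 36 - 4*t**3/(-6 + t) (o(t) = 36 - 4*t/(-6 + t)*t**2 = 36 - 4*t**3/(-6 + t))
o(8) + 139*y(0) = 4*(-54 - 1*8**3 + 9*8)/(-6 + 8) + 139*0 = 4*(-54 - 1*512 + 72)/2 + 0 = 4*(1/2)*(-54 - 512 + 72) + 0 = 4*(1/2)*(-494) + 0 = -988 + 0 = -988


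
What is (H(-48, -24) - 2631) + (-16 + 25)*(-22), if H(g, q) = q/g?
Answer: -5657/2 ≈ -2828.5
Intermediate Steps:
(H(-48, -24) - 2631) + (-16 + 25)*(-22) = (-24/(-48) - 2631) + (-16 + 25)*(-22) = (-24*(-1/48) - 2631) + 9*(-22) = (1/2 - 2631) - 198 = -5261/2 - 198 = -5657/2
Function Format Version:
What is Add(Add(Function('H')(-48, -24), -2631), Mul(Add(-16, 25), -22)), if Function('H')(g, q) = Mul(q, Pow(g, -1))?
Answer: Rational(-5657, 2) ≈ -2828.5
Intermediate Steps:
Add(Add(Function('H')(-48, -24), -2631), Mul(Add(-16, 25), -22)) = Add(Add(Mul(-24, Pow(-48, -1)), -2631), Mul(Add(-16, 25), -22)) = Add(Add(Mul(-24, Rational(-1, 48)), -2631), Mul(9, -22)) = Add(Add(Rational(1, 2), -2631), -198) = Add(Rational(-5261, 2), -198) = Rational(-5657, 2)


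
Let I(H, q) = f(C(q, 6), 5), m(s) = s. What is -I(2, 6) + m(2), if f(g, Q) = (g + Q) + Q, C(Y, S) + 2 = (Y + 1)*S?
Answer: -48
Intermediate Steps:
C(Y, S) = -2 + S*(1 + Y) (C(Y, S) = -2 + (Y + 1)*S = -2 + (1 + Y)*S = -2 + S*(1 + Y))
f(g, Q) = g + 2*Q (f(g, Q) = (Q + g) + Q = g + 2*Q)
I(H, q) = 14 + 6*q (I(H, q) = (-2 + 6 + 6*q) + 2*5 = (4 + 6*q) + 10 = 14 + 6*q)
-I(2, 6) + m(2) = -(14 + 6*6) + 2 = -(14 + 36) + 2 = -1*50 + 2 = -50 + 2 = -48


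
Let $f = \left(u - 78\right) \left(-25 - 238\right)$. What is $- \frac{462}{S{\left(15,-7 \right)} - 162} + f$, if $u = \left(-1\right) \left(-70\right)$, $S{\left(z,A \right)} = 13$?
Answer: $\frac{313958}{149} \approx 2107.1$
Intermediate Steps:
$u = 70$
$f = 2104$ ($f = \left(70 - 78\right) \left(-25 - 238\right) = \left(-8\right) \left(-263\right) = 2104$)
$- \frac{462}{S{\left(15,-7 \right)} - 162} + f = - \frac{462}{13 - 162} + 2104 = - \frac{462}{-149} + 2104 = \left(-462\right) \left(- \frac{1}{149}\right) + 2104 = \frac{462}{149} + 2104 = \frac{313958}{149}$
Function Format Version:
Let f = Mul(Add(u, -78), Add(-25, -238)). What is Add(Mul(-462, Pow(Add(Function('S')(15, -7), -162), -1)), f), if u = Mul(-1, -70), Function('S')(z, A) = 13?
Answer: Rational(313958, 149) ≈ 2107.1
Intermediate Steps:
u = 70
f = 2104 (f = Mul(Add(70, -78), Add(-25, -238)) = Mul(-8, -263) = 2104)
Add(Mul(-462, Pow(Add(Function('S')(15, -7), -162), -1)), f) = Add(Mul(-462, Pow(Add(13, -162), -1)), 2104) = Add(Mul(-462, Pow(-149, -1)), 2104) = Add(Mul(-462, Rational(-1, 149)), 2104) = Add(Rational(462, 149), 2104) = Rational(313958, 149)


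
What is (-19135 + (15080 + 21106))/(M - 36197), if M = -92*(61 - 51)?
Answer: -17051/37117 ≈ -0.45939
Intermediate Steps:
M = -920 (M = -92*10 = -920)
(-19135 + (15080 + 21106))/(M - 36197) = (-19135 + (15080 + 21106))/(-920 - 36197) = (-19135 + 36186)/(-37117) = 17051*(-1/37117) = -17051/37117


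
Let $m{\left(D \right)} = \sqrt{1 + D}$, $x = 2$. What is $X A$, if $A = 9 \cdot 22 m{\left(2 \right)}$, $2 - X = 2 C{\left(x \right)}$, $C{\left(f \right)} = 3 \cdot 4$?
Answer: $- 4356 \sqrt{3} \approx -7544.8$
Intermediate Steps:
$C{\left(f \right)} = 12$
$X = -22$ ($X = 2 - 2 \cdot 12 = 2 - 24 = -22$)
$A = 198 \sqrt{3}$ ($A = 9 \cdot 22 \sqrt{1 + 2} = 198 \sqrt{3} \approx 342.95$)
$X A = - 22 \cdot 198 \sqrt{3} = - 4356 \sqrt{3}$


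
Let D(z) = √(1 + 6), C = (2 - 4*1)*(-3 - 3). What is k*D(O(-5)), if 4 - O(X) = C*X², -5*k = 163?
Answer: -163*√7/5 ≈ -86.251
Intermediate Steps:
k = -163/5 (k = -⅕*163 = -163/5 ≈ -32.600)
C = 12 (C = (2 - 4)*(-6) = -2*(-6) = 12)
O(X) = 4 - 12*X²
D(z) = √7
k*D(O(-5)) = -163*√7/5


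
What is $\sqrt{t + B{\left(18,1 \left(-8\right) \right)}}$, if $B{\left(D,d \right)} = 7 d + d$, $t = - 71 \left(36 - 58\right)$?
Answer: $\sqrt{1498} \approx 38.704$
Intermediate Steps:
$t = 1562$ ($t = \left(-71\right) \left(-22\right) = 1562$)
$B{\left(D,d \right)} = 8 d$
$\sqrt{t + B{\left(18,1 \left(-8\right) \right)}} = \sqrt{1562 + 8 \cdot 1 \left(-8\right)} = \sqrt{1562 + 8 \left(-8\right)} = \sqrt{1562 - 64} = \sqrt{1498}$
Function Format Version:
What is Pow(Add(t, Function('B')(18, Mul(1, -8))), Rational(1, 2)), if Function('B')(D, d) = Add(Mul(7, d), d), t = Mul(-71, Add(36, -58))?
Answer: Pow(1498, Rational(1, 2)) ≈ 38.704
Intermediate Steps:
t = 1562 (t = Mul(-71, -22) = 1562)
Function('B')(D, d) = Mul(8, d)
Pow(Add(t, Function('B')(18, Mul(1, -8))), Rational(1, 2)) = Pow(Add(1562, Mul(8, Mul(1, -8))), Rational(1, 2)) = Pow(Add(1562, Mul(8, -8)), Rational(1, 2)) = Pow(Add(1562, -64), Rational(1, 2)) = Pow(1498, Rational(1, 2))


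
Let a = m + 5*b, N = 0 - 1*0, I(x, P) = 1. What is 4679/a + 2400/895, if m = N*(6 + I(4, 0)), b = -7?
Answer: -820741/6265 ≈ -131.00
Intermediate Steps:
N = 0 (N = 0 + 0 = 0)
m = 0 (m = 0*(6 + 1) = 0*7 = 0)
a = -35 (a = 0 + 5*(-7) = 0 - 35 = -35)
4679/a + 2400/895 = 4679/(-35) + 2400/895 = 4679*(-1/35) + 2400*(1/895) = -4679/35 + 480/179 = -820741/6265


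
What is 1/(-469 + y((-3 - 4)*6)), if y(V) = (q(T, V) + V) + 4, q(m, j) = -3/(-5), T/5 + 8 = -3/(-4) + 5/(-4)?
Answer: -5/2532 ≈ -0.0019747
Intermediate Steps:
T = -85/2 (T = -40 + 5*(-3/(-4) + 5/(-4)) = -40 + 5*(-3*(-¼) + 5*(-¼)) = -40 + 5*(¾ - 5/4) = -40 + 5*(-½) = -40 - 5/2 = -85/2 ≈ -42.500)
q(m, j) = ⅗ (q(m, j) = -3*(-⅕) = ⅗)
y(V) = 23/5 + V (y(V) = (⅗ + V) + 4 = 23/5 + V)
1/(-469 + y((-3 - 4)*6)) = 1/(-469 + (23/5 + (-3 - 4)*6)) = 1/(-469 + (23/5 - 7*6)) = 1/(-469 + (23/5 - 42)) = 1/(-469 - 187/5) = 1/(-2532/5) = -5/2532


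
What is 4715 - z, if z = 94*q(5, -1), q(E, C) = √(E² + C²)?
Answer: 4715 - 94*√26 ≈ 4235.7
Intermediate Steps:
q(E, C) = √(C² + E²)
z = 94*√26 (z = 94*√((-1)² + 5²) = 94*√(1 + 25) = 94*√26 ≈ 479.31)
4715 - z = 4715 - 94*√26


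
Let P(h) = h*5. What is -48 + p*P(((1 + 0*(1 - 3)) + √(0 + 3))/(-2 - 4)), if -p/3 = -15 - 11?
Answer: -113 - 65*√3 ≈ -225.58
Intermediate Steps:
p = 78 (p = -3*(-15 - 11) = -3*(-26) = 78)
P(h) = 5*h
-48 + p*P(((1 + 0*(1 - 3)) + √(0 + 3))/(-2 - 4)) = -48 + 78*(5*(((1 + 0*(1 - 3)) + √(0 + 3))/(-2 - 4))) = -48 + 78*(5*(((1 + 0*(-2)) + √3)/(-6))) = -48 + 78*(5*(((1 + 0) + √3)*(-⅙))) = -48 + 78*(5*((1 + √3)*(-⅙))) = -48 + 78*(5*(-⅙ - √3/6)) = -48 + 78*(-⅚ - 5*√3/6) = -48 + (-65 - 65*√3) = -113 - 65*√3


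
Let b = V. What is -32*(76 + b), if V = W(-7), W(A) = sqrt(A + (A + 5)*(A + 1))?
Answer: -2432 - 32*sqrt(5) ≈ -2503.6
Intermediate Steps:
W(A) = sqrt(A + (1 + A)*(5 + A)) (W(A) = sqrt(A + (5 + A)*(1 + A)) = sqrt(A + (1 + A)*(5 + A)))
V = sqrt(5) (V = sqrt(5 + (-7)**2 + 7*(-7)) = sqrt(5 + 49 - 49) = sqrt(5) ≈ 2.2361)
b = sqrt(5) ≈ 2.2361
-32*(76 + b) = -32*(76 + sqrt(5)) = -2432 - 32*sqrt(5)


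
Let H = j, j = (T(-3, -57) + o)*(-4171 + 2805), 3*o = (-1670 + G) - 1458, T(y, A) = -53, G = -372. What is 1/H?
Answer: 3/4998194 ≈ 6.0022e-7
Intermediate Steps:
o = -3500/3 (o = ((-1670 - 372) - 1458)/3 = (-2042 - 1458)/3 = (⅓)*(-3500) = -3500/3 ≈ -1166.7)
j = 4998194/3 (j = (-53 - 3500/3)*(-4171 + 2805) = -3659/3*(-1366) = 4998194/3 ≈ 1.6661e+6)
H = 4998194/3 ≈ 1.6661e+6
1/H = 1/(4998194/3) = 3/4998194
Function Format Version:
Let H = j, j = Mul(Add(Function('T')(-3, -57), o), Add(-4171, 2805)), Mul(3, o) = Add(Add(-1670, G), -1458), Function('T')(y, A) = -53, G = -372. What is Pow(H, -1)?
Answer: Rational(3, 4998194) ≈ 6.0022e-7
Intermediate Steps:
o = Rational(-3500, 3) (o = Mul(Rational(1, 3), Add(Add(-1670, -372), -1458)) = Mul(Rational(1, 3), Add(-2042, -1458)) = Mul(Rational(1, 3), -3500) = Rational(-3500, 3) ≈ -1166.7)
j = Rational(4998194, 3) (j = Mul(Add(-53, Rational(-3500, 3)), Add(-4171, 2805)) = Mul(Rational(-3659, 3), -1366) = Rational(4998194, 3) ≈ 1.6661e+6)
H = Rational(4998194, 3) ≈ 1.6661e+6
Pow(H, -1) = Pow(Rational(4998194, 3), -1) = Rational(3, 4998194)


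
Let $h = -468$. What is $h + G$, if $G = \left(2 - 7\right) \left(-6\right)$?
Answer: $-438$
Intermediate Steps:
$G = 30$ ($G = \left(-5\right) \left(-6\right) = 30$)
$h + G = -468 + 30 = -438$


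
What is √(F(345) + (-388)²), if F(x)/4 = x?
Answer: 2*√37981 ≈ 389.77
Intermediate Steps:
F(x) = 4*x
√(F(345) + (-388)²) = √(4*345 + (-388)²) = √(1380 + 150544) = √151924 = 2*√37981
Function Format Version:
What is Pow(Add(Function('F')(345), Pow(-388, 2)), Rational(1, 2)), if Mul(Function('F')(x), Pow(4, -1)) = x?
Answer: Mul(2, Pow(37981, Rational(1, 2))) ≈ 389.77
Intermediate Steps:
Function('F')(x) = Mul(4, x)
Pow(Add(Function('F')(345), Pow(-388, 2)), Rational(1, 2)) = Pow(Add(Mul(4, 345), Pow(-388, 2)), Rational(1, 2)) = Pow(Add(1380, 150544), Rational(1, 2)) = Pow(151924, Rational(1, 2)) = Mul(2, Pow(37981, Rational(1, 2)))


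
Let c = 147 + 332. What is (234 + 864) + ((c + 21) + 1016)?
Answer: 2614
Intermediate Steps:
c = 479
(234 + 864) + ((c + 21) + 1016) = (234 + 864) + ((479 + 21) + 1016) = 1098 + (500 + 1016) = 1098 + 1516 = 2614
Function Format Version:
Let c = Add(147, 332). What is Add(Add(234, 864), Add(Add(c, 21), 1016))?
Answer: 2614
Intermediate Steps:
c = 479
Add(Add(234, 864), Add(Add(c, 21), 1016)) = Add(Add(234, 864), Add(Add(479, 21), 1016)) = Add(1098, Add(500, 1016)) = Add(1098, 1516) = 2614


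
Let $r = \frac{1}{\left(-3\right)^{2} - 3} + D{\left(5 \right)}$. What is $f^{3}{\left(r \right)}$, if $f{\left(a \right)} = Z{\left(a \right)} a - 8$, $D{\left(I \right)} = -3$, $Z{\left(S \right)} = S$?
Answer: $\frac{1}{46656} \approx 2.1433 \cdot 10^{-5}$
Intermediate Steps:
$r = - \frac{17}{6}$ ($r = \frac{1}{\left(-3\right)^{2} - 3} - 3 = \frac{1}{9 - 3} - 3 = \frac{1}{6} - 3 = - \frac{17}{6} \approx -2.8333$)
$f{\left(a \right)} = -8 + a^{2}$ ($f{\left(a \right)} = a a - 8 = a^{2} - 8 = -8 + a^{2}$)
$f^{3}{\left(r \right)} = \left(-8 + \left(- \frac{17}{6}\right)^{2}\right)^{3} = \left(-8 + \frac{289}{36}\right)^{3} = \left(\frac{1}{36}\right)^{3} = \frac{1}{46656}$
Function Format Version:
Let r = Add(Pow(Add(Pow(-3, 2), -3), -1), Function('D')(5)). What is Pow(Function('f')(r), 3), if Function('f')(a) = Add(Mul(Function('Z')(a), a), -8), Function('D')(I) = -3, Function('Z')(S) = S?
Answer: Rational(1, 46656) ≈ 2.1433e-5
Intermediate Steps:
r = Rational(-17, 6) (r = Add(Pow(Add(Pow(-3, 2), -3), -1), -3) = Add(Pow(Add(9, -3), -1), -3) = Add(Pow(6, -1), -3) = Add(Rational(1, 6), -3) = Rational(-17, 6) ≈ -2.8333)
Function('f')(a) = Add(-8, Pow(a, 2)) (Function('f')(a) = Add(Mul(a, a), -8) = Add(Pow(a, 2), -8) = Add(-8, Pow(a, 2)))
Pow(Function('f')(r), 3) = Pow(Add(-8, Pow(Rational(-17, 6), 2)), 3) = Pow(Add(-8, Rational(289, 36)), 3) = Pow(Rational(1, 36), 3) = Rational(1, 46656)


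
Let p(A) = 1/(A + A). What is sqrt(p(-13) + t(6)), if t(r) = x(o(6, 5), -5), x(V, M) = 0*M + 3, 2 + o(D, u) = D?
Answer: sqrt(2002)/26 ≈ 1.7209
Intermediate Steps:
p(A) = 1/(2*A)
o(D, u) = -2 + D
x(V, M) = 3 (x(V, M) = 0 + 3 = 3)
t(r) = 3
sqrt(p(-13) + t(6)) = sqrt((1/2)/(-13) + 3) = sqrt((1/2)*(-1/13) + 3) = sqrt(-1/26 + 3) = sqrt(77/26) = sqrt(2002)/26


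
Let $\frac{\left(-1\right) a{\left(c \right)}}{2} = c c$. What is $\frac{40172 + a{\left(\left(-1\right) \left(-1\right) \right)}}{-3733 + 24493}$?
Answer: $\frac{1339}{692} \approx 1.935$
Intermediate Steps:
$a{\left(c \right)} = - 2 c^{2}$ ($a{\left(c \right)} = - 2 c c = - 2 c^{2}$)
$\frac{40172 + a{\left(\left(-1\right) \left(-1\right) \right)}}{-3733 + 24493} = \frac{40172 - 2 \left(\left(-1\right) \left(-1\right)\right)^{2}}{-3733 + 24493} = \frac{40172 - 2 \cdot 1^{2}}{20760} = \left(40172 - 2\right) \frac{1}{20760} = 40170 \cdot \frac{1}{20760} = \frac{1339}{692}$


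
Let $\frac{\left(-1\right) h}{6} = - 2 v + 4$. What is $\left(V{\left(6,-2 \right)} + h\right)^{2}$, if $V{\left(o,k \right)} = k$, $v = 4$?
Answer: $484$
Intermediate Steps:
$h = 24$ ($h = - 6 \left(\left(-2\right) 4 + 4\right) = - 6 \left(-8 + 4\right) = \left(-6\right) \left(-4\right) = 24$)
$\left(V{\left(6,-2 \right)} + h\right)^{2} = \left(-2 + 24\right)^{2} = 22^{2} = 484$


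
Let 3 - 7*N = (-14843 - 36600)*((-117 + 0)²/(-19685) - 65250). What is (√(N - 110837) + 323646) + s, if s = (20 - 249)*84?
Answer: 304410 + I*√9107112052892201915/137795 ≈ 3.0441e+5 + 21901.0*I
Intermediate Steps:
s = -19236 (s = -229*84 = -19236)
N = -66076472582922/137795 (N = 3/7 - (-14843 - 36600)*((-117 + 0)²/(-19685) - 65250)/7 = 3/7 - (-7349)*((-117)²*(-1/19685) - 65250) = 3/7 - (-7349)*(13689*(-1/19685) - 65250) = 3/7 - (-7349)*(-13689/19685 - 65250) = 3/7 - (-7349)*(-1284459939)/19685 = 3/7 - ⅐*66076472641977/19685 = 3/7 - 9439496091711/19685 = -66076472582922/137795 ≈ -4.7953e+8)
(√(N - 110837) + 323646) + s = (√(-66076472582922/137795 - 110837) + 323646) - 19236 = (√(-66091745367337/137795) + 323646) - 19236 = (I*√9107112052892201915/137795 + 323646) - 19236 = (323646 + I*√9107112052892201915/137795) - 19236 = 304410 + I*√9107112052892201915/137795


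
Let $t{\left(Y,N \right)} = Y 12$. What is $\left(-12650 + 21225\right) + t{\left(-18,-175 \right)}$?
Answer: $8359$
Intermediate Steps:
$t{\left(Y,N \right)} = 12 Y$
$\left(-12650 + 21225\right) + t{\left(-18,-175 \right)} = \left(-12650 + 21225\right) + 12 \left(-18\right) = 8575 - 216 = 8359$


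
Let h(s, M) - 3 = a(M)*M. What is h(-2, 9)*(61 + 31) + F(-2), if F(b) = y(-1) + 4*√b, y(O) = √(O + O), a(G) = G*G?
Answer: 67344 + 5*I*√2 ≈ 67344.0 + 7.0711*I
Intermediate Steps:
a(G) = G²
y(O) = √2*√O (y(O) = √(2*O) = √2*√O)
F(b) = 4*√b + I*√2 (F(b) = √2*√(-1) + 4*√b = √2*I + 4*√b = I*√2 + 4*√b = 4*√b + I*√2)
h(s, M) = 3 + M³ (h(s, M) = 3 + M²*M = 3 + M³)
h(-2, 9)*(61 + 31) + F(-2) = (3 + 9³)*(61 + 31) + (4*√(-2) + I*√2) = (3 + 729)*92 + (4*(I*√2) + I*√2) = 732*92 + (4*I*√2 + I*√2) = 67344 + 5*I*√2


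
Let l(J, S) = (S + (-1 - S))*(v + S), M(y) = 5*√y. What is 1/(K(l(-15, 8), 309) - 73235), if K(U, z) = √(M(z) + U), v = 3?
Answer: -1/(73235 - √(-11 + 5*√309)) ≈ -1.3656e-5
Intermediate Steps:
l(J, S) = -3 - S (l(J, S) = (S + (-1 - S))*(3 + S) = -(3 + S) = -3 - S)
K(U, z) = √(U + 5*√z) (K(U, z) = √(5*√z + U) = √(U + 5*√z))
1/(K(l(-15, 8), 309) - 73235) = 1/(√((-3 - 1*8) + 5*√309) - 73235) = 1/(√((-3 - 8) + 5*√309) - 73235) = 1/(√(-11 + 5*√309) - 73235) = 1/(-73235 + √(-11 + 5*√309))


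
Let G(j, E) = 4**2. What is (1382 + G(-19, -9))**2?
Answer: 1954404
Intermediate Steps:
G(j, E) = 16
(1382 + G(-19, -9))**2 = (1382 + 16)**2 = 1398**2 = 1954404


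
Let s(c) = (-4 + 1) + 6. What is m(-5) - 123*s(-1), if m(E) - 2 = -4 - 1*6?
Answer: -377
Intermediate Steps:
m(E) = -8 (m(E) = 2 + (-4 - 1*6) = 2 + (-4 - 6) = 2 - 10 = -8)
s(c) = 3 (s(c) = -3 + 6 = 3)
m(-5) - 123*s(-1) = -8 - 123*3 = -8 - 369 = -377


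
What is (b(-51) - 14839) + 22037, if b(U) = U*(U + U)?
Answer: 12400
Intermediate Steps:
b(U) = 2*U**2 (b(U) = U*(2*U) = 2*U**2)
(b(-51) - 14839) + 22037 = (2*(-51)**2 - 14839) + 22037 = (2*2601 - 14839) + 22037 = (5202 - 14839) + 22037 = -9637 + 22037 = 12400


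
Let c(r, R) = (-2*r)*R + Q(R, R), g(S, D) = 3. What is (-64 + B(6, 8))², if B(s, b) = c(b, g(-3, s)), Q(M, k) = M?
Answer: 11881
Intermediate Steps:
c(r, R) = R - 2*R*r (c(r, R) = (-2*r)*R + R = -2*R*r + R = R - 2*R*r)
B(s, b) = 3 - 6*b (B(s, b) = 3*(1 - 2*b) = 3 - 6*b)
(-64 + B(6, 8))² = (-64 + (3 - 6*8))² = (-64 + (3 - 48))² = (-64 - 45)² = (-109)² = 11881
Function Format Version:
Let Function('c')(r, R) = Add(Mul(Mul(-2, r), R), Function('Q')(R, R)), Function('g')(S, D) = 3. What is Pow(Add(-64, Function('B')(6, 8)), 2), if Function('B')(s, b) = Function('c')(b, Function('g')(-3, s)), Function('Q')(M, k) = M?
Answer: 11881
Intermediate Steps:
Function('c')(r, R) = Add(R, Mul(-2, R, r)) (Function('c')(r, R) = Add(Mul(Mul(-2, r), R), R) = Add(Mul(-2, R, r), R) = Add(R, Mul(-2, R, r)))
Function('B')(s, b) = Add(3, Mul(-6, b)) (Function('B')(s, b) = Mul(3, Add(1, Mul(-2, b))) = Add(3, Mul(-6, b)))
Pow(Add(-64, Function('B')(6, 8)), 2) = Pow(Add(-64, Add(3, Mul(-6, 8))), 2) = Pow(Add(-64, Add(3, -48)), 2) = Pow(Add(-64, -45), 2) = Pow(-109, 2) = 11881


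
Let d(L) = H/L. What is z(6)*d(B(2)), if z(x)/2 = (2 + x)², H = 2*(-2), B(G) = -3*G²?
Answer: 128/3 ≈ 42.667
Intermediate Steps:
H = -4
d(L) = -4/L
z(x) = 2*(2 + x)²
z(6)*d(B(2)) = (2*(2 + 6)²)*(-4/((-3*2²))) = (2*8²)*(-4/((-3*4))) = (2*64)*(-4/(-12)) = 128*(-4*(-1/12)) = 128*(⅓) = 128/3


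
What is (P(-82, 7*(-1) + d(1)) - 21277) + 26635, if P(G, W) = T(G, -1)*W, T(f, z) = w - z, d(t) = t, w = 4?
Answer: 5328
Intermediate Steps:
T(f, z) = 4 - z
P(G, W) = 5*W (P(G, W) = (4 - 1*(-1))*W = (4 + 1)*W = 5*W)
(P(-82, 7*(-1) + d(1)) - 21277) + 26635 = (5*(7*(-1) + 1) - 21277) + 26635 = (5*(-7 + 1) - 21277) + 26635 = (5*(-6) - 21277) + 26635 = (-30 - 21277) + 26635 = -21307 + 26635 = 5328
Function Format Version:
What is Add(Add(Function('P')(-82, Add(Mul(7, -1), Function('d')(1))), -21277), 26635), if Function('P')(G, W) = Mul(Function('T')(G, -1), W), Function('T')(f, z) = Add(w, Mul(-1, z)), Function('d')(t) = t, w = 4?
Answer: 5328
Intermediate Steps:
Function('T')(f, z) = Add(4, Mul(-1, z))
Function('P')(G, W) = Mul(5, W) (Function('P')(G, W) = Mul(Add(4, Mul(-1, -1)), W) = Mul(Add(4, 1), W) = Mul(5, W))
Add(Add(Function('P')(-82, Add(Mul(7, -1), Function('d')(1))), -21277), 26635) = Add(Add(Mul(5, Add(Mul(7, -1), 1)), -21277), 26635) = Add(Add(Mul(5, Add(-7, 1)), -21277), 26635) = Add(Add(Mul(5, -6), -21277), 26635) = Add(Add(-30, -21277), 26635) = Add(-21307, 26635) = 5328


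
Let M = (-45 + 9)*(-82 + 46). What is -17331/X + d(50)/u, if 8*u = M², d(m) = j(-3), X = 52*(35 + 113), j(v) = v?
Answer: -75806275/33662304 ≈ -2.2520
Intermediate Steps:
M = 1296 (M = -36*(-36) = 1296)
X = 7696 (X = 52*148 = 7696)
d(m) = -3
u = 209952 (u = (⅛)*1296² = (⅛)*1679616 = 209952)
-17331/X + d(50)/u = -17331/7696 - 3/209952 = -17331*1/7696 - 3*1/209952 = -17331/7696 - 1/69984 = -75806275/33662304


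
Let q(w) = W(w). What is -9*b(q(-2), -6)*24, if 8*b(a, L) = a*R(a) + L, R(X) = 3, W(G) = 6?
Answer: -324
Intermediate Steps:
q(w) = 6
b(a, L) = L/8 + 3*a/8 (b(a, L) = (a*3 + L)/8 = (3*a + L)/8 = (L + 3*a)/8 = L/8 + 3*a/8)
-9*b(q(-2), -6)*24 = -9*((⅛)*(-6) + (3/8)*6)*24 = -9*(-¾ + 9/4)*24 = -9*3/2*24 = -27/2*24 = -324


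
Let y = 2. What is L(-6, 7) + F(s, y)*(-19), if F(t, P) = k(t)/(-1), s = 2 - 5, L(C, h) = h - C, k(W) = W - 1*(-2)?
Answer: -6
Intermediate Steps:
k(W) = 2 + W (k(W) = W + 2 = 2 + W)
s = -3
F(t, P) = -2 - t (F(t, P) = (2 + t)/(-1) = (2 + t)*(-1) = -2 - t)
L(-6, 7) + F(s, y)*(-19) = (7 - 1*(-6)) + (-2 - 1*(-3))*(-19) = (7 + 6) + (-2 + 3)*(-19) = 13 + 1*(-19) = 13 - 19 = -6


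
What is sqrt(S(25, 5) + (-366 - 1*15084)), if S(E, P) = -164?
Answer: I*sqrt(15614) ≈ 124.96*I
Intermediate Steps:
sqrt(S(25, 5) + (-366 - 1*15084)) = sqrt(-164 + (-366 - 1*15084)) = sqrt(-164 + (-366 - 15084)) = sqrt(-164 - 15450) = sqrt(-15614) = I*sqrt(15614)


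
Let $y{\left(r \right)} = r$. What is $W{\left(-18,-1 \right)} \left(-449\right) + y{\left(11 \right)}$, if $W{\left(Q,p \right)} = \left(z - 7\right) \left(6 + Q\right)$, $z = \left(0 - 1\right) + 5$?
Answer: $-16153$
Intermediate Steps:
$z = 4$ ($z = -1 + 5 = 4$)
$W{\left(Q,p \right)} = -18 - 3 Q$ ($W{\left(Q,p \right)} = \left(4 - 7\right) \left(6 + Q\right) = - 3 \left(6 + Q\right) = -18 - 3 Q$)
$W{\left(-18,-1 \right)} \left(-449\right) + y{\left(11 \right)} = \left(-18 - -54\right) \left(-449\right) + 11 = \left(-18 + 54\right) \left(-449\right) + 11 = 36 \left(-449\right) + 11 = -16164 + 11 = -16153$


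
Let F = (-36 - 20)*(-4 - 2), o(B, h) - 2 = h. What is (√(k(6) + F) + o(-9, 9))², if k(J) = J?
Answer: 463 + 66*√38 ≈ 869.85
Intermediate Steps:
o(B, h) = 2 + h
F = 336 (F = -56*(-6) = 336)
(√(k(6) + F) + o(-9, 9))² = (√(6 + 336) + (2 + 9))² = (√342 + 11)² = (3*√38 + 11)² = (11 + 3*√38)²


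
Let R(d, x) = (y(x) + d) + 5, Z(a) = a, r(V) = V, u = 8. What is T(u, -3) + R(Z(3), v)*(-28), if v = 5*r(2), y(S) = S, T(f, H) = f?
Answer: -496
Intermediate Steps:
v = 10 (v = 5*2 = 10)
R(d, x) = 5 + d + x (R(d, x) = (x + d) + 5 = (d + x) + 5 = 5 + d + x)
T(u, -3) + R(Z(3), v)*(-28) = 8 + (5 + 3 + 10)*(-28) = 8 + 18*(-28) = 8 - 504 = -496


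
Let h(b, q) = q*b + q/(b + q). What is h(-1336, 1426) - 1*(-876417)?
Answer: -46291642/45 ≈ -1.0287e+6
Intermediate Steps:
h(b, q) = b*q + q/(b + q)
h(-1336, 1426) - 1*(-876417) = 1426*(1 + (-1336)² - 1336*1426)/(-1336 + 1426) - 1*(-876417) = 1426*(1 + 1784896 - 1905136)/90 + 876417 = 1426*(1/90)*(-120239) + 876417 = -85730407/45 + 876417 = -46291642/45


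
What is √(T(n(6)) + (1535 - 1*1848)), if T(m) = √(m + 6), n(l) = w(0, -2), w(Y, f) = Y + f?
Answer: I*√311 ≈ 17.635*I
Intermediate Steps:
n(l) = -2 (n(l) = 0 - 2 = -2)
T(m) = √(6 + m)
√(T(n(6)) + (1535 - 1*1848)) = √(√(6 - 2) + (1535 - 1*1848)) = √(√4 + (1535 - 1848)) = √(2 - 313) = √(-311) = I*√311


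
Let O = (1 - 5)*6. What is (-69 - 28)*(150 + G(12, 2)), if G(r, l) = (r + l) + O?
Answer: -13580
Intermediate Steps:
O = -24 (O = -4*6 = -24)
G(r, l) = -24 + l + r (G(r, l) = (r + l) - 24 = (l + r) - 24 = -24 + l + r)
(-69 - 28)*(150 + G(12, 2)) = (-69 - 28)*(150 + (-24 + 2 + 12)) = -97*(150 - 10) = -97*140 = -13580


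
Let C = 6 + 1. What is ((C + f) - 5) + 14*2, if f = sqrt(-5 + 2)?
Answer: 30 + I*sqrt(3) ≈ 30.0 + 1.732*I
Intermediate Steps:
C = 7
f = I*sqrt(3) (f = sqrt(-3) = I*sqrt(3) ≈ 1.732*I)
((C + f) - 5) + 14*2 = ((7 + I*sqrt(3)) - 5) + 14*2 = (2 + I*sqrt(3)) + 28 = 30 + I*sqrt(3)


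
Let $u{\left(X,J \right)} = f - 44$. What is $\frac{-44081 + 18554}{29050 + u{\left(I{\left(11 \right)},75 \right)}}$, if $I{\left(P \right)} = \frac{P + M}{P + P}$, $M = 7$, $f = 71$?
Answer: $- \frac{25527}{29077} \approx -0.87791$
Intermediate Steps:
$I{\left(P \right)} = \frac{7 + P}{2 P}$ ($I{\left(P \right)} = \frac{P + 7}{P + P} = \frac{7 + P}{2 P}$)
$u{\left(X,J \right)} = 27$ ($u{\left(X,J \right)} = 71 - 44 = 27$)
$\frac{-44081 + 18554}{29050 + u{\left(I{\left(11 \right)},75 \right)}} = \frac{-44081 + 18554}{29050 + 27} = - \frac{25527}{29077}$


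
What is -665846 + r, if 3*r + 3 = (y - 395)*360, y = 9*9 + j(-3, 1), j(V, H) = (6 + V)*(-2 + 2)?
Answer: -703527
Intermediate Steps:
j(V, H) = 0 (j(V, H) = (6 + V)*0 = 0)
y = 81 (y = 9*9 + 0 = 81 + 0 = 81)
r = -37681 (r = -1 + ((81 - 395)*360)/3 = -1 + (-314*360)/3 = -1 + (1/3)*(-113040) = -1 - 37680 = -37681)
-665846 + r = -665846 - 37681 = -703527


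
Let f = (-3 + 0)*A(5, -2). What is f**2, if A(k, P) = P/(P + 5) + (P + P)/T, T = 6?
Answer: 16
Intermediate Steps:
A(k, P) = P/3 + P/(5 + P) (A(k, P) = P/(P + 5) + (P + P)/6 = P/(5 + P) + (2*P)*(1/6) = P/(5 + P) + P/3 = P/3 + P/(5 + P))
f = 4 (f = (-3 + 0)*((1/3)*(-2)*(8 - 2)/(5 - 2)) = -(-2)*6/3 = -3*(-4/3) = 4)
f**2 = 4**2 = 16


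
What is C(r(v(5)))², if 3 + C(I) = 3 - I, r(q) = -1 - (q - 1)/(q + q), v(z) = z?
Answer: 49/25 ≈ 1.9600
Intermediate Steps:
r(q) = -1 - (-1 + q)/(2*q)
C(I) = -I (C(I) = -3 + (3 - I) = -I)
C(r(v(5)))² = (-(1 - 3*5)/(2*5))² = (-(1 - 15)/(2*5))² = (-(-14)/(2*5))² = (-1*(-7/5))² = (7/5)² = 49/25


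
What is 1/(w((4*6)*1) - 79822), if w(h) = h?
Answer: -1/79798 ≈ -1.2532e-5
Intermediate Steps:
1/(w((4*6)*1) - 79822) = 1/((4*6)*1 - 79822) = 1/(24*1 - 79822) = 1/(24 - 79822) = 1/(-79798) = -1/79798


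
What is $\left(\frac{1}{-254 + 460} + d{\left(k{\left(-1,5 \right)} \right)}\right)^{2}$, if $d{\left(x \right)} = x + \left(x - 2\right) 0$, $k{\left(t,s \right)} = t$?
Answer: $\frac{42025}{42436} \approx 0.99031$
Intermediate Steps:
$d{\left(x \right)} = x$ ($d{\left(x \right)} = x + \left(-2 + x\right) 0 = x + 0 = x$)
$\left(\frac{1}{-254 + 460} + d{\left(k{\left(-1,5 \right)} \right)}\right)^{2} = \left(\frac{1}{-254 + 460} - 1\right)^{2} = \left(\frac{1}{206} - 1\right)^{2} = \left(- \frac{205}{206}\right)^{2} = \frac{42025}{42436}$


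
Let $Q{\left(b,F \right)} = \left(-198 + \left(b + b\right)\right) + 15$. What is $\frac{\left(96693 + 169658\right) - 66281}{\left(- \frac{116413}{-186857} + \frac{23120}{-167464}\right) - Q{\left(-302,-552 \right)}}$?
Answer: $\frac{2736256362345}{10770033961} \approx 254.06$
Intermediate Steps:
$Q{\left(b,F \right)} = -183 + 2 b$ ($Q{\left(b,F \right)} = \left(-198 + 2 b\right) + 15 = -183 + 2 b$)
$\frac{\left(96693 + 169658\right) - 66281}{\left(- \frac{116413}{-186857} + \frac{23120}{-167464}\right) - Q{\left(-302,-552 \right)}} = \frac{\left(96693 + 169658\right) - 66281}{\left(- \frac{116413}{-186857} + \frac{23120}{-167464}\right) - \left(-183 + 2 \left(-302\right)\right)} = \frac{266351 - 66281}{\left(\left(-116413\right) \left(- \frac{1}{186857}\right) + 23120 \left(- \frac{1}{167464}\right)\right) - \left(-183 - 604\right)} = \frac{200070}{\left(\frac{10583}{16987} - \frac{2890}{20933}\right) - -787} = \frac{200070}{\frac{172441509}{355588871} + 787} = \frac{200070}{\frac{280020882986}{355588871}} = 200070 \cdot \frac{355588871}{280020882986} = \frac{2736256362345}{10770033961}$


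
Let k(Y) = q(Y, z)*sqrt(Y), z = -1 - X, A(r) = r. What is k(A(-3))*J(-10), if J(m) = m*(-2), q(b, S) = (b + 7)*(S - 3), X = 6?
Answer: -800*I*sqrt(3) ≈ -1385.6*I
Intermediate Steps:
z = -7 (z = -1 - 1*6 = -1 - 6 = -7)
q(b, S) = (-3 + S)*(7 + b) (q(b, S) = (7 + b)*(-3 + S) = (-3 + S)*(7 + b))
J(m) = -2*m
k(Y) = sqrt(Y)*(-70 - 10*Y) (k(Y) = (-21 - 3*Y + 7*(-7) - 7*Y)*sqrt(Y) = (-21 - 3*Y - 49 - 7*Y)*sqrt(Y) = (-70 - 10*Y)*sqrt(Y) = sqrt(Y)*(-70 - 10*Y))
k(A(-3))*J(-10) = (10*sqrt(-3)*(-7 - 1*(-3)))*(-2*(-10)) = (10*(I*sqrt(3))*(-7 + 3))*20 = (10*(I*sqrt(3))*(-4))*20 = -40*I*sqrt(3)*20 = -800*I*sqrt(3)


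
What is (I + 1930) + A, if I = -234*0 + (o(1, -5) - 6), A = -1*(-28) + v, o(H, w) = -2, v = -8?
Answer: 1942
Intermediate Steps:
A = 20 (A = -1*(-28) - 8 = 28 - 8 = 20)
I = -8 (I = -234*0 + (-2 - 6) = -18*0 - 8 = 0 - 8 = -8)
(I + 1930) + A = (-8 + 1930) + 20 = 1922 + 20 = 1942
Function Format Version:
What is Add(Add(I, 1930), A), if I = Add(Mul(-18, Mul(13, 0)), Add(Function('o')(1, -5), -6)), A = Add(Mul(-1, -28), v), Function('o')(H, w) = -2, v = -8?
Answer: 1942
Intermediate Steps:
A = 20 (A = Add(Mul(-1, -28), -8) = Add(28, -8) = 20)
I = -8 (I = Add(Mul(-18, Mul(13, 0)), Add(-2, -6)) = Add(Mul(-18, 0), -8) = Add(0, -8) = -8)
Add(Add(I, 1930), A) = Add(Add(-8, 1930), 20) = Add(1922, 20) = 1942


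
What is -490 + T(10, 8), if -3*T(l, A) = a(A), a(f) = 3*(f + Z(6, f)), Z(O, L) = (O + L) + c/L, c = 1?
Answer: -4097/8 ≈ -512.13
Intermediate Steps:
Z(O, L) = L + O + 1/L (Z(O, L) = (O + L) + 1/L = (L + O) + 1/L = L + O + 1/L)
a(f) = 18 + 3/f + 6*f (a(f) = 3*(f + (f + 6 + 1/f)) = 3*(f + (6 + f + 1/f)) = 3*(6 + 1/f + 2*f) = 18 + 3/f + 6*f)
T(l, A) = -6 - 1/A - 2*A (T(l, A) = -(18 + 3/A + 6*A)/3 = -6 - 1/A - 2*A)
-490 + T(10, 8) = -490 + (-6 - 1/8 - 2*8) = -490 + (-6 - 1*⅛ - 16) = -490 + (-6 - ⅛ - 16) = -490 - 177/8 = -4097/8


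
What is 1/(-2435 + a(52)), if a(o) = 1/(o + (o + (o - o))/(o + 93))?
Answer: -7592/18486375 ≈ -0.00041068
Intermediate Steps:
a(o) = 1/(o + o/(93 + o)) (a(o) = 1/(o + (o + 0)/(93 + o)) = 1/(o + o/(93 + o)))
1/(-2435 + a(52)) = 1/(-2435 + (93 + 52)/(52*(94 + 52))) = 1/(-2435 + (1/52)*145/146) = 1/(-2435 + (1/52)*(1/146)*145) = 1/(-2435 + 145/7592) = 1/(-18486375/7592) = -7592/18486375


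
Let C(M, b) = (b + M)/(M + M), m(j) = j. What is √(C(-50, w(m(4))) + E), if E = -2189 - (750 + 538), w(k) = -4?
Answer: I*√347646/10 ≈ 58.961*I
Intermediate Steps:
C(M, b) = (M + b)/(2*M) (C(M, b) = (M + b)/((2*M)) = (M + b)*(1/(2*M)) = (M + b)/(2*M))
E = -3477 (E = -2189 - 1*1288 = -2189 - 1288 = -3477)
√(C(-50, w(m(4))) + E) = √((½)*(-50 - 4)/(-50) - 3477) = √((½)*(-1/50)*(-54) - 3477) = √(27/50 - 3477) = √(-173823/50) = I*√347646/10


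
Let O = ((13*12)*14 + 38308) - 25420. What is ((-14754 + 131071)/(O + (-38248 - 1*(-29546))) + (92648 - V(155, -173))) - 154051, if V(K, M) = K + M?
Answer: -390906133/6370 ≈ -61367.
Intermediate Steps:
O = 15072 (O = (156*14 + 38308) - 25420 = (2184 + 38308) - 25420 = 40492 - 25420 = 15072)
((-14754 + 131071)/(O + (-38248 - 1*(-29546))) + (92648 - V(155, -173))) - 154051 = ((-14754 + 131071)/(15072 + (-38248 - 1*(-29546))) + (92648 - (155 - 173))) - 154051 = (116317/(15072 + (-38248 + 29546)) + (92648 - 1*(-18))) - 154051 = (116317/(15072 - 8702) + (92648 + 18)) - 154051 = (116317/6370 + 92666) - 154051 = 590398737/6370 - 154051 = -390906133/6370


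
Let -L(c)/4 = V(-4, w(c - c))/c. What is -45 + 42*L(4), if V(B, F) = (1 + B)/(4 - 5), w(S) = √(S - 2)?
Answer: -171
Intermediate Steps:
w(S) = √(-2 + S)
V(B, F) = -1 - B (V(B, F) = (1 + B)/(-1) = (1 + B)*(-1) = -1 - B)
L(c) = -12/c (L(c) = -4*(-1 - 1*(-4))/c = -4*(-1 + 4)/c = -12/c)
-45 + 42*L(4) = -45 + 42*(-12/4) = -45 + 42*(-12*¼) = -45 + 42*(-3) = -45 - 126 = -171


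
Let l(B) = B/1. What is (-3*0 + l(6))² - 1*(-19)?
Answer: 55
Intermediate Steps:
l(B) = B (l(B) = B*1 = B)
(-3*0 + l(6))² - 1*(-19) = (-3*0 + 6)² - 1*(-19) = (0 + 6)² + 19 = 6² + 19 = 36 + 19 = 55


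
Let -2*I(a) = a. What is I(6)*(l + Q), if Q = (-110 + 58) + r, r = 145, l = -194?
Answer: 303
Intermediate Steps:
I(a) = -a/2
Q = 93 (Q = (-110 + 58) + 145 = -52 + 145 = 93)
I(6)*(l + Q) = (-1/2*6)*(-194 + 93) = -3*(-101) = 303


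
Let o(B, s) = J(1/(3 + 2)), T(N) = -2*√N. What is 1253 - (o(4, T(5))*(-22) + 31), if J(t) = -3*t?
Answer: 6044/5 ≈ 1208.8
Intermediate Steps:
o(B, s) = -⅗ (o(B, s) = -3/(3 + 2) = -3/5 = -3*⅕ = -⅗)
1253 - (o(4, T(5))*(-22) + 31) = 1253 - (-⅗*(-22) + 31) = 1253 - (66/5 + 31) = 1253 - 1*221/5 = 1253 - 221/5 = 6044/5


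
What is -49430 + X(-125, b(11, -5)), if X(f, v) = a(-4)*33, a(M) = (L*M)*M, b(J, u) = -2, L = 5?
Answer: -46790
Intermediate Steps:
a(M) = 5*M**2 (a(M) = (5*M)*M = 5*M**2)
X(f, v) = 2640 (X(f, v) = (5*(-4)**2)*33 = (5*16)*33 = 80*33 = 2640)
-49430 + X(-125, b(11, -5)) = -49430 + 2640 = -46790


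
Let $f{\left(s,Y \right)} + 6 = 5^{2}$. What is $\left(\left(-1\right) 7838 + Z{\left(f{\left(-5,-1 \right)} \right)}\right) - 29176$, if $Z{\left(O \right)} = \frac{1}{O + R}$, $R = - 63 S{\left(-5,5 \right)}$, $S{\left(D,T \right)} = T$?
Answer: $- \frac{10956145}{296} \approx -37014.0$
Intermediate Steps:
$f{\left(s,Y \right)} = 19$ ($f{\left(s,Y \right)} = -6 + 5^{2} = -6 + 25 = 19$)
$R = -315$ ($R = \left(-63\right) 5 = -315$)
$Z{\left(O \right)} = \frac{1}{-315 + O}$ ($Z{\left(O \right)} = \frac{1}{O - 315} = \frac{1}{-315 + O}$)
$\left(\left(-1\right) 7838 + Z{\left(f{\left(-5,-1 \right)} \right)}\right) - 29176 = \left(\left(-1\right) 7838 + \frac{1}{-315 + 19}\right) - 29176 = \left(-7838 + \frac{1}{-296}\right) - 29176 = \left(-7838 - \frac{1}{296}\right) - 29176 = - \frac{2320049}{296} - 29176 = - \frac{10956145}{296}$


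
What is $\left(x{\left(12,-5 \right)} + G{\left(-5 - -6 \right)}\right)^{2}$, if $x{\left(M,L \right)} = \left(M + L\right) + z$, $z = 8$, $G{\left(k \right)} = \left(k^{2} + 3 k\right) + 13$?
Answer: $1024$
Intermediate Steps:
$G{\left(k \right)} = 13 + k^{2} + 3 k$
$x{\left(M,L \right)} = 8 + L + M$ ($x{\left(M,L \right)} = \left(M + L\right) + 8 = \left(L + M\right) + 8 = 8 + L + M$)
$\left(x{\left(12,-5 \right)} + G{\left(-5 - -6 \right)}\right)^{2} = \left(\left(8 - 5 + 12\right) + \left(13 + \left(-5 - -6\right)^{2} + 3 \left(-5 - -6\right)\right)\right)^{2} = \left(15 + \left(13 + \left(-5 + 6\right)^{2} + 3 \left(-5 + 6\right)\right)\right)^{2} = \left(15 + \left(13 + 1^{2} + 3 \cdot 1\right)\right)^{2} = \left(15 + \left(13 + 1 + 3\right)\right)^{2} = \left(15 + 17\right)^{2} = 32^{2} = 1024$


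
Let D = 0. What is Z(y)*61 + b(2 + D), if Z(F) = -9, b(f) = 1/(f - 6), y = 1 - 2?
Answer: -2197/4 ≈ -549.25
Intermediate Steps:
y = -1
b(f) = 1/(-6 + f)
Z(y)*61 + b(2 + D) = -9*61 + 1/(-6 + (2 + 0)) = -549 + 1/(-6 + 2) = -549 + 1/(-4) = -549 - ¼ = -2197/4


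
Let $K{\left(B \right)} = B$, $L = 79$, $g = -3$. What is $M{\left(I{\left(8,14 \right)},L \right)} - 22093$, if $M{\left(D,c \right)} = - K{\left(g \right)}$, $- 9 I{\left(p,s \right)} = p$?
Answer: $-22090$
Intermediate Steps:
$I{\left(p,s \right)} = - \frac{p}{9}$
$M{\left(D,c \right)} = 3$ ($M{\left(D,c \right)} = \left(-1\right) \left(-3\right) = 3$)
$M{\left(I{\left(8,14 \right)},L \right)} - 22093 = 3 - 22093 = -22090$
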